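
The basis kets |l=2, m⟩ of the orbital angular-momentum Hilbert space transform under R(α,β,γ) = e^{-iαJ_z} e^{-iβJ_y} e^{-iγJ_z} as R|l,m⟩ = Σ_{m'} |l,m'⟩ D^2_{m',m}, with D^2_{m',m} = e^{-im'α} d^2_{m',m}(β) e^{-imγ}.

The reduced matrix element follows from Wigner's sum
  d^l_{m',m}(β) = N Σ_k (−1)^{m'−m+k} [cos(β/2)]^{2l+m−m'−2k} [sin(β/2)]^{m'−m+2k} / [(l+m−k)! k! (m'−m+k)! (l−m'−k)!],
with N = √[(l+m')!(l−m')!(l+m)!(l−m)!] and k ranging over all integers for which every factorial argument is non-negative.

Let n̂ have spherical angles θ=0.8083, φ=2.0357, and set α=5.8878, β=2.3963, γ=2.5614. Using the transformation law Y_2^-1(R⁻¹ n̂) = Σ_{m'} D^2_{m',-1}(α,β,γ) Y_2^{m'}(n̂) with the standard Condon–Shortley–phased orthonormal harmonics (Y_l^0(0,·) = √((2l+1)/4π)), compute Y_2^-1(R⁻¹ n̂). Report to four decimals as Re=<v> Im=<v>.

Need the full column D^2_{m',-1} for m'=−2..2 at α=5.8878, β=2.3963, γ=2.5614.
cos(β/2)=0.364081, sin(β/2)=0.931367
d^2_{-2,-1}: single k=1 term ⇒ +0.089897;  D = -0.017845+0.088108i
d^2_{-1,-1}: k∈[0..1] ⇒ +0.017571 -0.344953 = -0.327382;  D = +0.183560-0.271081i
d^2_{0,-1}: k∈[0..1] ⇒ -0.110101 +0.720505 = +0.610404;  D = -0.510515+0.334614i
d^2_{1,-1}: k∈[0..1] ⇒ +0.344953 -0.752460 = -0.407507;  D = +0.400568-0.074882i
d^2_{2,-1}: single k=0 term ⇒ -0.588290;  D = +0.575294+0.122967i
Y_2^{m'}(θ=0.8083,φ=2.0357) and Σ D·Y over m':
  (-0.0178+0.0881i)·(-0.1208+0.1619i)  (+0.1836-0.2711i)·(-0.1730-0.3449i)  (-0.5105+0.3346i)·(+0.1360+0.0000i)  (+0.4006-0.0749i)·(+0.1730-0.3449i)  (+0.5753+0.1230i)·(-0.1208-0.1619i)
Y_2^-1(R⁻¹ n̂) = -0.212920-0.243530i

Re=-0.2129 Im=-0.2435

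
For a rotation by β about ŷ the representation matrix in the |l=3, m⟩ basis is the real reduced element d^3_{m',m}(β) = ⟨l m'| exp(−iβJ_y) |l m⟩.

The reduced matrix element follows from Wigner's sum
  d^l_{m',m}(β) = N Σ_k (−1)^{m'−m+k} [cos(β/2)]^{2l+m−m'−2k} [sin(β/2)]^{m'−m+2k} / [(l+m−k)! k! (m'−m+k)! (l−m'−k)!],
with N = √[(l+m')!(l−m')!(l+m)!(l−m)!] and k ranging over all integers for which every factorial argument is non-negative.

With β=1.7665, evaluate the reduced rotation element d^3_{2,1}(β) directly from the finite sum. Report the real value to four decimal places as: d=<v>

d^3_{2,1}(β=1.7665) via Wigner's sum:
c=cos(1.7665/2)=0.634643, s=sin(1.7665/2)=0.772806; N=√[120·1·24·2]=75.894664
The bounds max(0,m−m')=0 and min(l+m,l−m')=1 give 2 terms
  k=0: (−1)^1·75.8947/(24)·0.6346^5·0.7728^1 = -0.251604
  k=1: (−1)^2·75.8947/(12)·0.6346^3·0.7728^3 = +0.746155
d^3_{2,1}(1.7665) = -0.251604 +0.746155 = +0.494551

d=0.4946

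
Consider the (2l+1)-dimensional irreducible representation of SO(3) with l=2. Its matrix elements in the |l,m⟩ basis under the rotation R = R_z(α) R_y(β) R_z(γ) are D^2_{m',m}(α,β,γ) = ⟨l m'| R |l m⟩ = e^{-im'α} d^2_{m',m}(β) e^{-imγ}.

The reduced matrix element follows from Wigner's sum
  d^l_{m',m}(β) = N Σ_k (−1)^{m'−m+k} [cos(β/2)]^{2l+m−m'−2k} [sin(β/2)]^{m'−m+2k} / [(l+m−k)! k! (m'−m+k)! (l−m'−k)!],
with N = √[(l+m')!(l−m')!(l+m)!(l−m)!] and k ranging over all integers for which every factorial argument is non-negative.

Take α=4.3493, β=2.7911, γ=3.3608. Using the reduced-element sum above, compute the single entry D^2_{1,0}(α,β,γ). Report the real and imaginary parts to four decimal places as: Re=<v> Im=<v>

First d^2_{1,0}(β=2.7911), then the phase factors e^{-i(1)α} and e^{-i(0)γ}:
With c≡cos(β/2)=0.174351 and s≡sin(β/2)=0.984684, N=[6·1·2·2]^{1/2}=4.898979
k∈{0,1} keeps every argument non-negative
  k=0: (−1)^1·4.8990/(2)·0.1744^3·0.9847^1 = -0.012783
  k=1: (−1)^2·4.8990/(2)·0.1744^1·0.9847^3 = +0.407746
d^2_{1,0}(2.7911) = -0.012783 +0.407746 = +0.394962
Attach z-rotation phases: D = e^{-i(1)(4.3493)}·(+0.394962)·e^{-i(0)(3.3608)} = -0.140276+0.369213i

Re=-0.1403 Im=0.3692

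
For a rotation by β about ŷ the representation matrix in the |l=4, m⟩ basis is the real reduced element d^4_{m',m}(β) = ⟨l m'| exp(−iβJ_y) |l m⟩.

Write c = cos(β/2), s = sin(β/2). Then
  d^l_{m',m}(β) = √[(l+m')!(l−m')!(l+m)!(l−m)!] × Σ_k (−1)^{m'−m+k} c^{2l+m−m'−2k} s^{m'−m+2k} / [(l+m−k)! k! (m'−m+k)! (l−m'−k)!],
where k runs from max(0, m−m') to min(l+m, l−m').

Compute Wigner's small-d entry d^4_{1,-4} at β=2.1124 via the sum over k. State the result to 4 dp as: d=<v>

d=-0.4460

d^4_{1,-4}(β=2.1124) via Wigner's sum:
With c≡cos(β/2)=0.492183 and s≡sin(β/2)=0.870491, N=[120·6·1·40320]^{1/2}=5387.986637
k∈{0} keeps every argument non-negative
  k=0: (−1)^5·5387.9866/(720)·0.4922^3·0.8705^5 = -0.445962
d^4_{1,-4}(2.1124) = -0.445962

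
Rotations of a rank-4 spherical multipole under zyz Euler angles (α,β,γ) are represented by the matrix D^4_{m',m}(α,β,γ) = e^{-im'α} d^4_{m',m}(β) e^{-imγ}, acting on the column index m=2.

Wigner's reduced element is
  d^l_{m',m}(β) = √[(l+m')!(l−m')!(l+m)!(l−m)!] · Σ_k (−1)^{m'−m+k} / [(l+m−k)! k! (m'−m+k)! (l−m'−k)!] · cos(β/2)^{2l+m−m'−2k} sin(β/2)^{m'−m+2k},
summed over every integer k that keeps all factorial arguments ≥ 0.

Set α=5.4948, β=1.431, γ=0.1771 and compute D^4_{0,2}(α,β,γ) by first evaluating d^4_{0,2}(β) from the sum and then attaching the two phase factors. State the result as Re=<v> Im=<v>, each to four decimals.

Split into d^4_{0,2}(β=1.431) × two z-phases.
c=cos(1.431/2)=0.754765, s=sin(1.431/2)=0.655995; N=√[24·24·720·2]=910.735966
The bounds max(0,m−m')=2 and min(l+m,l−m')=4 give 3 terms
  k=2: (−1)^0·910.7360/(96)·0.7548^6·0.6560^2 = +0.754734
  k=3: (−1)^1·910.7360/(36)·0.7548^4·0.6560^4 = -1.520336
  k=4: (−1)^2·910.7360/(96)·0.7548^2·0.6560^6 = +0.430673
d^4_{0,2}(1.431) = +0.754734 -1.520336 +0.430673 = -0.334929
Phases: e^{-i·(0)·5.4948}=+1.000000+0.000000i, e^{-i·(2)·0.1771}=+0.937924-0.346840i ⇒ D=-0.314138+0.116167i

Re=-0.3141 Im=0.1162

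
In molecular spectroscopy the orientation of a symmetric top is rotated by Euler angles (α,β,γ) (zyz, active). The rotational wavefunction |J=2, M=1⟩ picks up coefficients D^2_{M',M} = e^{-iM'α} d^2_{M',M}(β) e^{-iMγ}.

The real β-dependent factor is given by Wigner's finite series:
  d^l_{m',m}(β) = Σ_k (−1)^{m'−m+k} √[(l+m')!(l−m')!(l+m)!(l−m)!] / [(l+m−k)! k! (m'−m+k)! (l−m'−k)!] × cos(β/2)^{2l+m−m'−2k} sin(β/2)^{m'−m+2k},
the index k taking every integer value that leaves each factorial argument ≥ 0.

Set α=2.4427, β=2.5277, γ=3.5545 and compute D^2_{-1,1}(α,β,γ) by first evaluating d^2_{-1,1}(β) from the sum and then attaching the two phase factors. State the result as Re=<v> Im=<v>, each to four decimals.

Re=-0.2556 Im=0.5172

D^2_{-1,1}(2.4427,2.5277,3.5545) = e^{-i·-1·2.4427}·d^2_{-1,1}(2.5277)·e^{-i·1·3.5545}. Compute d first:
c=cos(2.5277/2)=0.302149, s=sin(2.5277/2)=0.953261; N=√[1·6·6·1]=6.000000
k: max(0,(1)−(-1))=2 … min(2+(1),2−(-1))=3
  k=2: (−1)^0·6.0000/(2)·0.3021^2·0.9533^2 = +0.248878
  k=3: (−1)^1·6.0000/(6)·0.3021^0·0.9533^4 = -0.825746
d^2_{-1,1}(2.5277) = +0.248878 -0.825746 = -0.576868
Attach z-rotation phases: D = e^{-i(-1)(2.4427)}·(-0.576868)·e^{-i(1)(3.5545)} = -0.255581+0.517161i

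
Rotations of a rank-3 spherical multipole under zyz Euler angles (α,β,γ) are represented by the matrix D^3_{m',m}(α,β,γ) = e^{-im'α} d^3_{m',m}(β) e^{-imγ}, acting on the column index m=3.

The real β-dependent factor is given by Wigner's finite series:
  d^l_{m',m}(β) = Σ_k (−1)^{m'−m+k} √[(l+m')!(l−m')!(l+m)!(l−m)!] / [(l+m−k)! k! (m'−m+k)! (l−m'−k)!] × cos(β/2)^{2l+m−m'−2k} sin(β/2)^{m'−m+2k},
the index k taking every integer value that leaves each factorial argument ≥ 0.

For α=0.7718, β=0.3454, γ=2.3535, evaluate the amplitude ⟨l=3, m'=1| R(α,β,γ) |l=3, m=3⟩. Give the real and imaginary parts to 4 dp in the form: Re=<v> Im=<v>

Re=0.0023 Im=-0.1077

First d^3_{1,3}(β=0.3454), then the phase factors e^{-i(1)α} and e^{-i(3)γ}:
Half-angle: c=0.985124, s=0.171843. N=√(24·2·720·1)=185.903201
Admissible k: 2..2 (factorial args all ≥0)
  k=2: (−1)^0·185.9032/(48)·0.9851^4·0.1718^2 = +0.107714
d^3_{1,3}(0.3454) = +0.107714
D = (+0.716656-0.697426i)·(+0.107714)·(+0.712799-0.701368i) = +0.002335-0.107689i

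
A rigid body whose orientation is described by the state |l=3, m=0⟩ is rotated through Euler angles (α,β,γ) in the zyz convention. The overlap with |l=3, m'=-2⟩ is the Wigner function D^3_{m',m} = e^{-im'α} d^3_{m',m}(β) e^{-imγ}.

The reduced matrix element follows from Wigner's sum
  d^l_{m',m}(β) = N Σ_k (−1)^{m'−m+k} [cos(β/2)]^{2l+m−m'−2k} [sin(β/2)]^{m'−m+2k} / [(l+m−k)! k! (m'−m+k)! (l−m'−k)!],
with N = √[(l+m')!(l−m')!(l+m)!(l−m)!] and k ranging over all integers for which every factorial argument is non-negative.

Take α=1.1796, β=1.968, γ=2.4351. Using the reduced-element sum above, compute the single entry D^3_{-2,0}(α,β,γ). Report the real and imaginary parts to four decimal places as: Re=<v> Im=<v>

First d^3_{-2,0}(β=1.968), then the phase factors e^{-i(-2)α} and e^{-i(0)γ}:
Half-angle: c=0.553696, s=0.832719. N=√(1·120·6·6)=65.726707
k∈{2,3} keeps every argument non-negative
  k=2: (−1)^0·65.7267/(12)·0.5537^4·0.8327^2 = +0.356979
  k=3: (−1)^1·65.7267/(12)·0.5537^2·0.8327^4 = -0.807415
d^3_{-2,0}(1.968) = +0.356979 -0.807415 = -0.450436
Attach z-rotation phases: D = e^{-i(-2)(1.1796)}·(-0.450436)·e^{-i(0)(2.4351)} = +0.319462-0.317548i

Re=0.3195 Im=-0.3175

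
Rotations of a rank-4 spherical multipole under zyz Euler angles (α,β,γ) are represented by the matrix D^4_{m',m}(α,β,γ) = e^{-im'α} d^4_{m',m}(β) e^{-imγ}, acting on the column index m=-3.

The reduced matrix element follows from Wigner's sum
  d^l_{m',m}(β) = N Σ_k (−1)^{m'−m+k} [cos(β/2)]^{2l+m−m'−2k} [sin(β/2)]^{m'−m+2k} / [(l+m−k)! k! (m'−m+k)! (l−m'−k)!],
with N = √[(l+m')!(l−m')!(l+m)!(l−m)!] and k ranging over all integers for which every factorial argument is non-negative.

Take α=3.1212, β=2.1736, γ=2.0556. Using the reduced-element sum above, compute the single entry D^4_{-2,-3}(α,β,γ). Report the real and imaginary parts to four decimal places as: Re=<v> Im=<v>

Re=0.1523 Im=-0.0241

First d^4_{-2,-3}(β=2.1736), then the phase factors e^{-i(-2)α} and e^{-i(-3)γ}:
With c≡cos(β/2)=0.465320 and s≡sin(β/2)=0.885142, N=[2·720·1·5040]^{1/2}=2693.993318
The bounds max(0,m−m')=0 and min(l+m,l−m')=1 give 2 terms
  k=0: (−1)^1·2693.9933/(720)·0.4653^7·0.8851^1 = -0.015644
  k=1: (−1)^2·2693.9933/(240)·0.4653^5·0.8851^3 = +0.169818
d^4_{-2,-3}(2.1736) = -0.015644 +0.169818 = +0.154174
Phases: e^{-i·(-2)·3.1212}=+0.999168-0.040774i, e^{-i·(-3)·2.0556}=+0.993235-0.116123i ⇒ D=+0.152274-0.024132i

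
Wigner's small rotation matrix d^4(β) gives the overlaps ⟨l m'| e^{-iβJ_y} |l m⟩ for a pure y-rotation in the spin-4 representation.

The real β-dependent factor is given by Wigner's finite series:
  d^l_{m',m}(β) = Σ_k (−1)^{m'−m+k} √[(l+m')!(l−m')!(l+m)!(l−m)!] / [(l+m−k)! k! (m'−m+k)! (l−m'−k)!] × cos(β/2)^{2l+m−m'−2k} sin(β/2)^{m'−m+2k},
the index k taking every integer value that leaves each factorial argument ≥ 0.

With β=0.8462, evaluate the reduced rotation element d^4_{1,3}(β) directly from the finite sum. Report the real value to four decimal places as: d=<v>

d=0.5091

d^4_{1,3}(β=0.8462) via Wigner's sum:
With c≡cos(β/2)=0.911820 and s≡sin(β/2)=0.410589, N=[120·6·5040·1]^{1/2}=1904.940944
Admissible k: 2..3 (factorial args all ≥0)
  k=2: (−1)^0·1904.9409/(240)·0.9118^6·0.4106^2 = +0.769026
  k=3: (−1)^1·1904.9409/(144)·0.9118^4·0.4106^4 = -0.259888
d^4_{1,3}(0.8462) = +0.769026 -0.259888 = +0.509138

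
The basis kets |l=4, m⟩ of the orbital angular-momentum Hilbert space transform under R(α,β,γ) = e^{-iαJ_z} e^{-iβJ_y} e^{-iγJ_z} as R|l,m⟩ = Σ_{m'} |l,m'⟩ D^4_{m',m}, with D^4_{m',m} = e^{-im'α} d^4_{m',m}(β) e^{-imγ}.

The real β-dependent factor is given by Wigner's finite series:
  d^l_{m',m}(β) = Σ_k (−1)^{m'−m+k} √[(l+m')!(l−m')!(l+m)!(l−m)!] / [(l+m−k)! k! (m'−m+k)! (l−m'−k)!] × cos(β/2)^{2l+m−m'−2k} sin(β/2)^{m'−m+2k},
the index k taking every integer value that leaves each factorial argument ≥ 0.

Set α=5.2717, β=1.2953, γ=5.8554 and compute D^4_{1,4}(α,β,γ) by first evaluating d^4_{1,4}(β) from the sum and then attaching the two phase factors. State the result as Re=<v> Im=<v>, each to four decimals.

First d^4_{1,4}(β=1.2953), then the phase factors e^{-i(1)α} and e^{-i(4)γ}:
Half-angle: c=0.797504, s=0.603314. N=√(120·6·40320·1)=5387.986637
k: max(0,(4)−(1))=3 … min(4+(4),4−(1))=3
  k=3: (−1)^0·5387.9866/(720)·0.7975^5·0.6033^3 = +0.530137
d^4_{1,4}(1.2953) = +0.530137
Attach z-rotation phases: D = e^{-i(1)(5.2717)}·(+0.530137)·e^{-i(4)(5.8554)} = -0.484285+0.215668i

Re=-0.4843 Im=0.2157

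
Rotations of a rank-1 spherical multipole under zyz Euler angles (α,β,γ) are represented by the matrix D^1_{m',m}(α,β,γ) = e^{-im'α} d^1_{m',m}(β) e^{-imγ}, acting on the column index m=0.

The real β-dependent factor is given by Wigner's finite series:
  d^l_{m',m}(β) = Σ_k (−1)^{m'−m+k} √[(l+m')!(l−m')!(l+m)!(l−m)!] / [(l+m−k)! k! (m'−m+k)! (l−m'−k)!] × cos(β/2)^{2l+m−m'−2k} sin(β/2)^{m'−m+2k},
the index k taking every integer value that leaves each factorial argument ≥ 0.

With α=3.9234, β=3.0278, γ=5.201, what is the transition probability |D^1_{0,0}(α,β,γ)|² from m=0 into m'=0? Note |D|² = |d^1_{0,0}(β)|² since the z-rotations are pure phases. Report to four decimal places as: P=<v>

D^1_{0,0}(3.9234,3.0278,5.201) = e^{-i·0·3.9234}·d^1_{0,0}(3.0278)·e^{-i·0·5.201}. Compute d first:
Half-angle: c=0.056866, s=0.998382. N=√(1·1·1·1)=1.000000
k∈{0,1} keeps every argument non-negative
  k=0: (−1)^0·1.0000/(1)·0.0569^2·0.9984^0 = +0.003234
  k=1: (−1)^1·1.0000/(1)·0.0569^0·0.9984^2 = -0.996766
d^1_{0,0}(3.0278) = +0.003234 -0.996766 = -0.993533
|D^1_{0,0}|² = |d^1_{0,0}(β)|² = (-0.993533)² = 0.987107 (the z-rotation phases have unit modulus)

P=0.9871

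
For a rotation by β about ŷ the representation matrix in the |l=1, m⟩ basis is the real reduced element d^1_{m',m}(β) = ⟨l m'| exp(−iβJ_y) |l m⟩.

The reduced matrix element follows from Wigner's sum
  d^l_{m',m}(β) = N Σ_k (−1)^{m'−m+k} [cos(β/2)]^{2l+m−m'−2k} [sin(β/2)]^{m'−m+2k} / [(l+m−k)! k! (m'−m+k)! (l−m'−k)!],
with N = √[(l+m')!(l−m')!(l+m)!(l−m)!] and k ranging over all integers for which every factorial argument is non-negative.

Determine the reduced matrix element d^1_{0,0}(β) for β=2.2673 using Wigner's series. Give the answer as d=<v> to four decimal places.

d=-0.6415

d^1_{0,0}(β=2.2673) via Wigner's sum:
Half-angle: c=0.423356, s=0.905963. N=√(1·1·1·1)=1.000000
k∈{0,1} keeps every argument non-negative
  k=0: (−1)^0·1.0000/(1)·0.4234^2·0.9060^0 = +0.179230
  k=1: (−1)^1·1.0000/(1)·0.4234^0·0.9060^2 = -0.820770
d^1_{0,0}(2.2673) = +0.179230 -0.820770 = -0.641540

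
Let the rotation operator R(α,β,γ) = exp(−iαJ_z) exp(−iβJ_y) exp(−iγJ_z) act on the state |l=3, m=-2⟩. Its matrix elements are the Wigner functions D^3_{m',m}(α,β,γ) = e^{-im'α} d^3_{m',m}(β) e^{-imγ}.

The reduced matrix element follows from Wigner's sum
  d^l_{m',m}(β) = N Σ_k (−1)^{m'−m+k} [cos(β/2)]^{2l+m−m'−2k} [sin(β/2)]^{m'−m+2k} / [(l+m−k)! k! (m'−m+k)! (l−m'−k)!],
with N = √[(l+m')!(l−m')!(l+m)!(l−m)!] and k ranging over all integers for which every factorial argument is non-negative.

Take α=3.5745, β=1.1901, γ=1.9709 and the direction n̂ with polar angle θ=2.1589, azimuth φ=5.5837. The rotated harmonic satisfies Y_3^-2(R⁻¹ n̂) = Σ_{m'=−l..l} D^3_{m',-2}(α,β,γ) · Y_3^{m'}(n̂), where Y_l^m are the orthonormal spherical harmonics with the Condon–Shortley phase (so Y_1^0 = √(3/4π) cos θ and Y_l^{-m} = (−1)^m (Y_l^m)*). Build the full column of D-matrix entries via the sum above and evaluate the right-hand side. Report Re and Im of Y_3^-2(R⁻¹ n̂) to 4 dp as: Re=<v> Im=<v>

Need the full column D^3_{m',-2} for m'=−3..3 at α=3.5745, β=1.1901, γ=1.9709.
cos(β/2)=0.828120, sin(β/2)=0.560550
d^3_{-3,-2}: single k=1 term ⇒ +0.534759;  D = -0.269476+0.461897i
d^3_{-2,-2}: k∈[0..1] ⇒ +0.322523 -0.738879 = -0.416355;  D = -0.039588+0.414469i
d^3_{-1,-2}: k∈[0..1] ⇒ -0.690370 +0.632636 = -0.057734;  D = -0.019127-0.054474i
d^3_{0,-2}: k∈[0..1] ⇒ +0.809401 -0.370856 = +0.438545;  D = -0.305472-0.314656i
d^3_{1,-2}: k∈[0..1] ⇒ -0.632636 +0.144933 = -0.487704;  D = -0.455174-0.175133i
d^3_{2,-2}: k∈[0..1] ⇒ +0.338544 -0.031023 = +0.307521;  D = -0.306859+0.020161i
d^3_{3,-2}: single k=0 term ⇒ -0.112264;  D = -0.098601+0.053676i
Y_3^{m'}(θ=2.1589,φ=5.5837) and Σ D·Y over m':
  (-0.2695+0.4619i)·(-0.1210+0.2076i)  (-0.0396+0.4145i)·(-0.0671-0.3867i)  (-0.0191-0.0545i)·(+0.1109+0.0933i)  (-0.3055-0.3147i)·(+0.3025+0.0000i)  (-0.4552-0.1751i)·(-0.1109+0.0933i)  (-0.3069+0.0202i)·(-0.0671+0.3867i)  (-0.0986+0.0537i)·(+0.1210+0.2076i)
Y_3^-2(R⁻¹ n̂) = +0.066731-0.384374i

Re=0.0667 Im=-0.3844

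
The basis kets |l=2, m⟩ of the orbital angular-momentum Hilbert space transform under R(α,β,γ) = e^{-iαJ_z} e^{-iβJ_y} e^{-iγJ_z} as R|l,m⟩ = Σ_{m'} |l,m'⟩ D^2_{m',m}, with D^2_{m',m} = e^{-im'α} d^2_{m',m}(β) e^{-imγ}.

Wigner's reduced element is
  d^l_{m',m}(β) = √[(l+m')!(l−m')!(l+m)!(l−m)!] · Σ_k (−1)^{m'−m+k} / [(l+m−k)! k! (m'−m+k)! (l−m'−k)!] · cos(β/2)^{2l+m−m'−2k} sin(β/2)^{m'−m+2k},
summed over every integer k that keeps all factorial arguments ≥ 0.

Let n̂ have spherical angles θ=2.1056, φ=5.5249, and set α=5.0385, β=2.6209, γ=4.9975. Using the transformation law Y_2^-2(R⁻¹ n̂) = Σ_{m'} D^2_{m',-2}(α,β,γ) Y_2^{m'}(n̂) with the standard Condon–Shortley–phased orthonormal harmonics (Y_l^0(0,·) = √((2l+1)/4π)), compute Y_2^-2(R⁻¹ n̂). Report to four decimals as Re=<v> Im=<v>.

Need the full column D^2_{m',-2} for m'=−2..2 at α=5.0385, β=2.6209, γ=4.9975.
cos(β/2)=0.257415, sin(β/2)=0.966301
d^2_{-2,-2}: single k=0 term ⇒ +0.004391;  D = +0.001499+0.004127i
d^2_{-1,-2}: single k=0 term ⇒ -0.032964;  D = +0.025747-0.020586i
d^2_{0,-2}: single k=0 term ⇒ +0.151554;  D = -0.127576-0.081812i
d^2_{1,-2}: single k=0 term ⇒ -0.464517;  D = -0.112271+0.450745i
d^2_{2,-2}: single k=0 term ⇒ +0.871866;  D = +0.868936-0.071413i
Y_2^{m'}(θ=2.1056,φ=5.5249) and Σ D·Y over m':
  (+0.0015+0.0041i)·(+0.0155+0.2855i)  (+0.0257-0.0206i)·(-0.2460-0.2330i)  (-0.1276-0.0818i)·(-0.0696+0.0000i)  (-0.1123+0.4507i)·(+0.2460-0.2330i)  (+0.8689-0.0714i)·(+0.0155-0.2855i)
Y_2^-2(R⁻¹ n̂) = +0.067068-0.106932i

Re=0.0671 Im=-0.1069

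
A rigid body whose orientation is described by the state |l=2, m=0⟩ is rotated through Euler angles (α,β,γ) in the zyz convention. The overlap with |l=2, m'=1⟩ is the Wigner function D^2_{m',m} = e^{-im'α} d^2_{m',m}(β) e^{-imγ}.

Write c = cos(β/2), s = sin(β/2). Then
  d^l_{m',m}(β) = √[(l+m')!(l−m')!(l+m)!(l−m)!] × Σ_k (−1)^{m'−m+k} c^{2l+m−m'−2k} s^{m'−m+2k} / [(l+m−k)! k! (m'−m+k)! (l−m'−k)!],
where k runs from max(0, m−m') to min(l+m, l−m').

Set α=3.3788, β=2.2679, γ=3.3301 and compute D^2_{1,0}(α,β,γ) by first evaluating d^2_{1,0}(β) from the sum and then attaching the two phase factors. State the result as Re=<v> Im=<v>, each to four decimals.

Re=-0.5860 Im=0.1417

D^2_{1,0}(3.3788,2.2679,3.3301) = e^{-i·1·3.3788}·d^2_{1,0}(2.2679)·e^{-i·0·3.3301}. Compute d first:
Half-angle: c=0.423084, s=0.906090. N=√(6·1·2·2)=4.898979
k∈{0,1} keeps every argument non-negative
  k=0: (−1)^1·4.8990/(2)·0.4231^3·0.9061^1 = -0.168084
  k=1: (−1)^2·4.8990/(2)·0.4231^1·0.9061^3 = +0.770934
d^2_{1,0}(2.2679) = -0.168084 +0.770934 = +0.602849
Attach z-rotation phases: D = e^{-i(1)(3.3788)}·(+0.602849)·e^{-i(0)(3.3301)} = -0.585968+0.141663i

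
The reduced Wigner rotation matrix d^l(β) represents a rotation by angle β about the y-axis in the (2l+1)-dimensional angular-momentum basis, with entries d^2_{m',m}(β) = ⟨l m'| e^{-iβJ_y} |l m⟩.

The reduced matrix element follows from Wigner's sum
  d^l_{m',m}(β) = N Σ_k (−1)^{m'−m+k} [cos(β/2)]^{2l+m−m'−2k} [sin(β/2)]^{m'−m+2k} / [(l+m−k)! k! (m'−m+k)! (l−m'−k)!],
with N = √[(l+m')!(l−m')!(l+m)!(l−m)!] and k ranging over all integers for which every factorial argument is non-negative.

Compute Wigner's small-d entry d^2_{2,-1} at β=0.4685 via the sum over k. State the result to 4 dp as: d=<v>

d^2_{2,-1}(β=0.4685) via Wigner's sum:
With c≡cos(β/2)=0.972689 and s≡sin(β/2)=0.232114, N=[24·1·1·6]^{1/2}=12.000000
k∈{0} keeps every argument non-negative
  k=0: (−1)^3·12.0000/(6)·0.9727^1·0.2321^3 = -0.024328
d^2_{2,-1}(0.4685) = -0.024328

d=-0.0243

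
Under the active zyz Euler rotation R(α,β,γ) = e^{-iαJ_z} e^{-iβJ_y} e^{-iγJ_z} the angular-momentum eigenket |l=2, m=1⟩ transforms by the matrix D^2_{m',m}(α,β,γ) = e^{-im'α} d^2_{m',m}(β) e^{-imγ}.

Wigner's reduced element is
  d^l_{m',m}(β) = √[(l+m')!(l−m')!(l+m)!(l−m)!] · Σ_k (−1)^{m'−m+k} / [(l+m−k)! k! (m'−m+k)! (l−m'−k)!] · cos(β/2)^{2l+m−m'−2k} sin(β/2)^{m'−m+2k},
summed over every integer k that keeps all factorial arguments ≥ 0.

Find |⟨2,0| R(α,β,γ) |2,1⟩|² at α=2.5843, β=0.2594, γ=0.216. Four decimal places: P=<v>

First d^2_{0,1}(β=0.2594), then the phase factors e^{-i(0)α} and e^{-i(1)γ}:
c=cos(0.2594/2)=0.991601, s=sin(0.2594/2)=0.129337; N=√[2·2·6·1]=4.898979
k: max(0,(1)−(0))=1 … min(2+(1),2−(0))=2
  k=1: (−1)^0·4.8990/(2)·0.9916^3·0.1293^1 = +0.308893
  k=2: (−1)^1·4.8990/(2)·0.9916^1·0.1293^3 = -0.005255
d^2_{0,1}(0.2594) = +0.308893 -0.005255 = +0.303638
|D^2_{0,1}|² = |d^2_{0,1}(β)|² = (+0.303638)² = 0.092196 (the z-rotation phases have unit modulus)

P=0.0922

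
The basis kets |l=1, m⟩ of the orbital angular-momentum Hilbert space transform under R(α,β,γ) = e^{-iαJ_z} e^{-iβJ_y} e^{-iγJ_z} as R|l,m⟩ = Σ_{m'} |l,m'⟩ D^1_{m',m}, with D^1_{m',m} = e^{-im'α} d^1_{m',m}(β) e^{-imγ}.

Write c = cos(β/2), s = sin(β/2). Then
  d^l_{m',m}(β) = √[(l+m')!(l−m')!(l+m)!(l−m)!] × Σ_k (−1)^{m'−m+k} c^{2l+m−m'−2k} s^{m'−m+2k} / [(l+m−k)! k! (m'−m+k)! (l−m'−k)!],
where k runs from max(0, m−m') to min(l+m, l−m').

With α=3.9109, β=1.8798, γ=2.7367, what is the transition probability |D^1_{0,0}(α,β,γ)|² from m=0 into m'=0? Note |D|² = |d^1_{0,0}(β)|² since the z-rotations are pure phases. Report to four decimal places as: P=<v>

P=0.0925

Split into d^1_{0,0}(β=1.8798) × two z-phases.
Half-angle: c=0.589869, s=0.807499. N=√(1·1·1·1)=1.000000
k: max(0,(0)−(0))=0 … min(1+(0),1−(0))=1
  k=0: (−1)^0·1.0000/(1)·0.5899^2·0.8075^0 = +0.347945
  k=1: (−1)^1·1.0000/(1)·0.5899^0·0.8075^2 = -0.652055
d^1_{0,0}(1.8798) = +0.347945 -0.652055 = -0.304110
|D^1_{0,0}|² = |d^1_{0,0}(β)|² = (-0.304110)² = 0.092483 (the z-rotation phases have unit modulus)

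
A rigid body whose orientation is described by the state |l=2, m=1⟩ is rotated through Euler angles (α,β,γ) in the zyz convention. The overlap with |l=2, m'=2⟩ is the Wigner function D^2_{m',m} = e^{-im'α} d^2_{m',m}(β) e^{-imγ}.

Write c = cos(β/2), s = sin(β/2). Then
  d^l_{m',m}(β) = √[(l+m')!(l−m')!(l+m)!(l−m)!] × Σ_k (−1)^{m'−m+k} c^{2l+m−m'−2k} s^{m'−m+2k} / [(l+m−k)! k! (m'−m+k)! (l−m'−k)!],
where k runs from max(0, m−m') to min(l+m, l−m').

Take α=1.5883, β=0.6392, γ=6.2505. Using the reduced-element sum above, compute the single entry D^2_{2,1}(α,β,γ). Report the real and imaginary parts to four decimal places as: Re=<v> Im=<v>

Re=0.5377 Im=-0.0012

First d^2_{2,1}(β=0.6392), then the phase factors e^{-i(2)α} and e^{-i(1)γ}:
Half-angle: c=0.949361, s=0.314187. N=√(24·1·6·1)=12.000000
k∈{0} keeps every argument non-negative
  k=0: (−1)^1·12.0000/(6)·0.9494^3·0.3142^1 = -0.537666
d^2_{2,1}(0.6392) = -0.537666
D = (-0.999387+0.035000i)·(-0.537666)·(+0.999466+0.032679i) = +0.537664-0.001248i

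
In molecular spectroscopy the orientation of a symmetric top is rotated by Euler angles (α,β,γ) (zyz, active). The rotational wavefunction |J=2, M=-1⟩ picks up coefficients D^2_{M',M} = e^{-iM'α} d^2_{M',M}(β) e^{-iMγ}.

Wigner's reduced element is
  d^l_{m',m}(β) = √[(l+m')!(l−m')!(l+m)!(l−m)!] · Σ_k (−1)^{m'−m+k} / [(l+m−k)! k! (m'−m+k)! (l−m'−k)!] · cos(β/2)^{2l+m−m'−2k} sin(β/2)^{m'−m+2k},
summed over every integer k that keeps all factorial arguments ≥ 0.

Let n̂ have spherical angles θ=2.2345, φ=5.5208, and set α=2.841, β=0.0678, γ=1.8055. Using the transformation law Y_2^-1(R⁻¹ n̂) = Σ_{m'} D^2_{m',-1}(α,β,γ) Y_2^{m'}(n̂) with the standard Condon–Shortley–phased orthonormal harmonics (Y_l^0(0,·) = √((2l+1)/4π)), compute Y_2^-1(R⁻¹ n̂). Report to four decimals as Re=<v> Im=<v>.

Re=-0.2534 Im=0.2876

Need the full column D^2_{m',-1} for m'=−2..2 at α=2.841, β=0.0678, γ=1.8055.
cos(β/2)=0.999425, sin(β/2)=0.033894
d^2_{-2,-1}: single k=1 term ⇒ +0.067670;  D = +0.024248+0.063177i
d^2_{-1,-1}: k∈[0..1] ⇒ +0.997704 -0.003442 = +0.994261;  D = -0.065463-0.992104i
d^2_{0,-1}: k∈[0..1] ⇒ -0.082879 +0.000095 = -0.082783;  D = +0.019252-0.080514i
d^2_{1,-1}: k∈[0..1] ⇒ +0.003442 -0.000001 = +0.003441;  D = +0.001755-0.002960i
d^2_{2,-1}: single k=0 term ⇒ -0.000078;  D = +0.000058-0.000052i
Y_2^{m'}(θ=2.2345,φ=5.5208) and Σ D·Y over m':
  (+0.0242+0.0632i)·(+0.0110+0.2394i)  (-0.0655-0.9921i)·(-0.2711-0.2589i)  (+0.0193-0.0805i)·(+0.0437+0.0000i)  (+0.0018-0.0030i)·(+0.2711-0.2589i)  (+0.0001-0.0001i)·(+0.0110-0.2394i)
Y_2^-1(R⁻¹ n̂) = -0.253444+0.287639i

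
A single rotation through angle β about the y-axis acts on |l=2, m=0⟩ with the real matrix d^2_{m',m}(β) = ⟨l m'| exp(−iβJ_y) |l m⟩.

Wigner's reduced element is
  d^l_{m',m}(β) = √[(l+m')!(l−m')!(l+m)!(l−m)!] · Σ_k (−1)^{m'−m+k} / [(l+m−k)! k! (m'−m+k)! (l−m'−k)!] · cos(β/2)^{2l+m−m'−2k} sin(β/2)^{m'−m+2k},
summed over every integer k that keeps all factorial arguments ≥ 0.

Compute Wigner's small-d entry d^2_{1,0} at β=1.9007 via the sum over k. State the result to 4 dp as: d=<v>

d=0.3754

d^2_{1,0}(β=1.9007) via Wigner's sum:
Half-angle: c=0.581398, s=0.813619. N=√(6·1·2·2)=4.898979
k∈{0,1} keeps every argument non-negative
  k=0: (−1)^1·4.8990/(2)·0.5814^3·0.8136^1 = -0.391668
  k=1: (−1)^2·4.8990/(2)·0.5814^1·0.8136^3 = +0.767031
d^2_{1,0}(1.9007) = -0.391668 +0.767031 = +0.375363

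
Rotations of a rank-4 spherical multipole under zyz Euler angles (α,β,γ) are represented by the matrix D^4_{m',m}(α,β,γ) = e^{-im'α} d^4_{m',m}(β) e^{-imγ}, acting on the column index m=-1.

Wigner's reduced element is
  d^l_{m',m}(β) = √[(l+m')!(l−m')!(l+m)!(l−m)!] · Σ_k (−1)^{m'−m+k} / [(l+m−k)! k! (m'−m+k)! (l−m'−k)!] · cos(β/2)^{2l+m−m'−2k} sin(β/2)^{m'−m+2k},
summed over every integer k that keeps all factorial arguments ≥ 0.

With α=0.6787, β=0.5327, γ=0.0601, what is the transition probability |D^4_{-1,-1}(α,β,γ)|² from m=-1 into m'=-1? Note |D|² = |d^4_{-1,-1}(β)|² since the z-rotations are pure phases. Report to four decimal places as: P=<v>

P=0.0012

Split into d^4_{-1,-1}(β=0.5327) × two z-phases.
c=cos(0.5327/2)=0.964738, s=sin(0.5327/2)=0.263212; N=√[6·120·6·120]=720.000000
The bounds max(0,m−m')=0 and min(l+m,l−m')=3 give 4 terms
  k=0: (−1)^0·720.0000/(720)·0.9647^8·0.2632^0 = +0.750370
  k=1: (−1)^1·720.0000/(48)·0.9647^6·0.2632^2 = -0.837835
  k=2: (−1)^2·720.0000/(24)·0.9647^4·0.2632^4 = +0.124733
  k=3: (−1)^3·720.0000/(72)·0.9647^2·0.2632^6 = -0.003095
d^4_{-1,-1}(0.5327) = +0.750370 -0.837835 +0.124733 -0.003095 = +0.034172
|D^4_{-1,-1}|² = |d^4_{-1,-1}(β)|² = (+0.034172)² = 0.001168 (the z-rotation phases have unit modulus)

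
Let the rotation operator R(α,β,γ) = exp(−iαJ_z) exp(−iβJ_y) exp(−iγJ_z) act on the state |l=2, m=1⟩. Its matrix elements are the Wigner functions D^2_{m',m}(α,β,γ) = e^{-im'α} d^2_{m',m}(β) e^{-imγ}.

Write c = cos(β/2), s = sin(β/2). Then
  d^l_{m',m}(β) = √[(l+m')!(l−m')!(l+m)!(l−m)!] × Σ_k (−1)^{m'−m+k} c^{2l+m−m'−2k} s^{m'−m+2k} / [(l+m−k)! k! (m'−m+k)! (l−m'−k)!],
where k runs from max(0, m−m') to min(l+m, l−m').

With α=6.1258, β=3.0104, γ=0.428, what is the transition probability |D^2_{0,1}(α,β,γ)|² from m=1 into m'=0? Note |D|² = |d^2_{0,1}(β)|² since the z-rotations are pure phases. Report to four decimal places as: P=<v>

P=0.0252

Split into d^2_{0,1}(β=3.0104) × two z-phases.
c=cos(3.0104/2)=0.065549, s=sin(3.0104/2)=0.997849; N=√[2·2·6·1]=4.898979
Admissible k: 1..2 (factorial args all ≥0)
  k=1: (−1)^0·4.8990/(2)·0.0655^3·0.9978^1 = +0.000688
  k=2: (−1)^1·4.8990/(2)·0.0655^1·0.9978^3 = -0.159529
d^2_{0,1}(3.0104) = +0.000688 -0.159529 = -0.158840
|D^2_{0,1}|² = |d^2_{0,1}(β)|² = (-0.158840)² = 0.025230 (the z-rotation phases have unit modulus)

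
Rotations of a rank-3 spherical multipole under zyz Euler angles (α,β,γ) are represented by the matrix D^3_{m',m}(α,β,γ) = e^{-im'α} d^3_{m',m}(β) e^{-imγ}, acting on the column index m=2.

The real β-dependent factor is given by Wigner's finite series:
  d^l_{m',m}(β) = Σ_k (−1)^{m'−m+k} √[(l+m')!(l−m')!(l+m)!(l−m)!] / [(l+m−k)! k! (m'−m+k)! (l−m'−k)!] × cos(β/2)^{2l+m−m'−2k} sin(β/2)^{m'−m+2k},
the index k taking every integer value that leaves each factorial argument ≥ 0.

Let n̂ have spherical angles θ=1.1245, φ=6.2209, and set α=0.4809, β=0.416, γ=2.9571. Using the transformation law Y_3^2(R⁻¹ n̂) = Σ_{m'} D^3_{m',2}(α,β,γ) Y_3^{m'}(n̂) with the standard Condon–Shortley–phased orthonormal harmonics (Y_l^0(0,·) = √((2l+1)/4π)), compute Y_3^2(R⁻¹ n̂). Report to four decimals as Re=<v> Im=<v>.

Re=0.1734 Im=-0.3171

Need the full column D^3_{m',2} for m'=−3..3 at α=0.4809, β=0.416, γ=2.9571.
cos(β/2)=0.978446, sin(β/2)=0.206503
d^3_{-3,2}: single k=5 term ⇒ +0.000900;  D = -0.000215+0.000874i
d^3_{-2,2}: k∈[4..5] ⇒ +0.008705 -0.000078 = +0.008627;  D = +0.002051+0.008380i
d^3_{-1,2}: k∈[3..4] ⇒ +0.052170 -0.001162 = +0.051008;  D = +0.033669+0.038318i
d^3_{0,2}: k∈[2..3] ⇒ +0.214073 -0.009535 = +0.204538;  D = +0.190771+0.073770i
d^3_{1,2}: k∈[1..2] ⇒ +0.585614 -0.052170 = +0.533444;  D = +0.530106-0.059576i
d^3_{2,2}: k∈[0..1] ⇒ +0.877447 -0.195421 = +0.682026;  D = +0.565653-0.381046i
d^3_{3,2}: single k=0 term ⇒ -0.453614;  D = -0.216312+0.398717i
Y_3^{m'}(θ=1.1245,φ=6.2209) and Σ D·Y over m':
  (-0.0002+0.0009i)·(+0.3009+0.0569i)  (+0.0021+0.0084i)·(+0.3562+0.0446i)  (+0.0337+0.0383i)·(-0.0199-0.0012i)  (+0.1908+0.0738i)·(-0.3332+0.0000i)  (+0.5301-0.0596i)·(+0.0199-0.0012i)  (+0.5657-0.3810i)·(+0.3562-0.0446i)  (-0.2163+0.3987i)·(-0.3009+0.0569i)
Y_3^2(R⁻¹ n̂) = +0.173421-0.317126i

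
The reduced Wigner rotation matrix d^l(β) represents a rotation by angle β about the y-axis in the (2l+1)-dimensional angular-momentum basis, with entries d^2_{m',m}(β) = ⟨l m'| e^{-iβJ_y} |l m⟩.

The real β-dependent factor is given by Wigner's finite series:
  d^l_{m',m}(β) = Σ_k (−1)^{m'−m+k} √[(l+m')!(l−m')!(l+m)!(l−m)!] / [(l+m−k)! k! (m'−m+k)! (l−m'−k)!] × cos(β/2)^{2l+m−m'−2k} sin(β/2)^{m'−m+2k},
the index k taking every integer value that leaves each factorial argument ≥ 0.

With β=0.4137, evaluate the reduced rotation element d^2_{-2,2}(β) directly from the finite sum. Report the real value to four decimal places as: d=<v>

d=0.0018

d^2_{-2,2}(β=0.4137) via Wigner's sum:
Half-angle: c=0.978683, s=0.205378. N=√(1·24·24·1)=24.000000
k∈{4} keeps every argument non-negative
  k=4: (−1)^0·24.0000/(24)·0.9787^0·0.2054^4 = +0.001779
d^2_{-2,2}(0.4137) = +0.001779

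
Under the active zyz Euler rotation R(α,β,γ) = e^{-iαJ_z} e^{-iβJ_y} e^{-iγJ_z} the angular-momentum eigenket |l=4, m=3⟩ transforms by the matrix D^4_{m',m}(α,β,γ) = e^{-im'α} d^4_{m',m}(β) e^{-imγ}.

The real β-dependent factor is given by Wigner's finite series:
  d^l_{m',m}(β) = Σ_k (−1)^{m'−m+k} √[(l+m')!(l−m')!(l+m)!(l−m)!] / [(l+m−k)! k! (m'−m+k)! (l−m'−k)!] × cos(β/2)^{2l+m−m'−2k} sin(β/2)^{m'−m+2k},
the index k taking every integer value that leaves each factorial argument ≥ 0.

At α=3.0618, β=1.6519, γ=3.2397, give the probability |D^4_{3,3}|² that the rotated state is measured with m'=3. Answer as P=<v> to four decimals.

P=0.1040

First d^4_{3,3}(β=1.6519), then the phase factors e^{-i(3)α} and e^{-i(3)γ}:
c=cos(1.6519/2)=0.677859, s=sin(1.6519/2)=0.735192; N=√[5040·1·5040·1]=5040.000000
Admissible k: 0..1 (factorial args all ≥0)
  k=0: (−1)^0·5040.0000/(5040)·0.6779^8·0.7352^0 = +0.044577
  k=1: (−1)^1·5040.0000/(720)·0.6779^6·0.7352^2 = -0.367058
d^4_{3,3}(1.6519) = +0.044577 -0.367058 = -0.322481
|D^4_{3,3}|² = |d^4_{3,3}(β)|² = (-0.322481)² = 0.103994 (the z-rotation phases have unit modulus)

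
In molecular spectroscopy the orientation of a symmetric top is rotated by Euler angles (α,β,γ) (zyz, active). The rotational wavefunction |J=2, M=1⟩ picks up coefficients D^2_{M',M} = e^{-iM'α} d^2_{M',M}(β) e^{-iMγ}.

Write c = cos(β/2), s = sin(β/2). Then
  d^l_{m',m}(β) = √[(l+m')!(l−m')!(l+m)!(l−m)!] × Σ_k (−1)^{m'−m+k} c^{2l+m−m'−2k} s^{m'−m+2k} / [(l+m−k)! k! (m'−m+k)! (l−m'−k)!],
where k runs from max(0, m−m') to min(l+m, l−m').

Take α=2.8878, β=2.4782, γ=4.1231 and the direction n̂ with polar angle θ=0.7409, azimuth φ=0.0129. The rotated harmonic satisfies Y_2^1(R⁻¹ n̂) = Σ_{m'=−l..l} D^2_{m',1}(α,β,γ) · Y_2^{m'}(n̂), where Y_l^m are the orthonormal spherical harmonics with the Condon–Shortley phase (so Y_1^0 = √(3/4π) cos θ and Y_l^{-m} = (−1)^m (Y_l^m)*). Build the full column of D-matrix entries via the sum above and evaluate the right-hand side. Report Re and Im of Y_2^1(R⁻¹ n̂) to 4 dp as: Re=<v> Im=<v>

Re=0.0875 Im=0.1120

Need the full column D^2_{m',1} for m'=−2..2 at α=2.8878, β=2.4782, γ=4.1231.
cos(β/2)=0.325647, sin(β/2)=0.945491
d^2_{-2,1}: single k=3 term ⇒ +0.550491;  D = -0.044927+0.548655i
d^2_{-1,1}: k∈[2..3] ⇒ +0.284401 -0.799153 = -0.514752;  D = -0.169476+0.486053i
d^2_{0,1}: k∈[1..2] ⇒ +0.079979 -0.674211 = -0.594232;  D = +0.330256-0.494006i
d^2_{1,1}: k∈[0..1] ⇒ +0.011246 -0.284401 = -0.273155;  D = -0.203964+0.181693i
d^2_{2,1}: single k=0 term ⇒ -0.065303;  D = +0.058105-0.029803i
Y_2^{m'}(θ=0.7409,φ=0.0129) and Σ D·Y over m':
  (-0.0449+0.5487i)·(+0.1759-0.0045i)  (-0.1695+0.4861i)·(+0.3847-0.0050i)  (+0.3303-0.4940i)·(+0.1997+0.0000i)  (-0.2040+0.1817i)·(-0.3847-0.0050i)  (+0.0581-0.0298i)·(+0.1759+0.0045i)
Y_2^1(R⁻¹ n̂) = +0.087493+0.112011i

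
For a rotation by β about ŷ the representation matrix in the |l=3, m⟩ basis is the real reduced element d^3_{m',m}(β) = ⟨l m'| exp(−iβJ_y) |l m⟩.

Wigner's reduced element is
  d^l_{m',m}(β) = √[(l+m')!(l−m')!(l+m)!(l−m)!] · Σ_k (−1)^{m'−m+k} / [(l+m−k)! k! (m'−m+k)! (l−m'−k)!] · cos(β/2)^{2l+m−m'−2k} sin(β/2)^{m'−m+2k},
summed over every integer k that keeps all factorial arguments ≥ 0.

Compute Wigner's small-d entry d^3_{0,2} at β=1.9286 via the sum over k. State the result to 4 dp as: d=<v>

d^3_{0,2}(β=1.9286) via Wigner's sum:
With c≡cos(β/2)=0.569992 and s≡sin(β/2)=0.821650, N=[6·6·120·1]^{1/2}=65.726707
k∈{2,3} keeps every argument non-negative
  k=2: (−1)^0·65.7267/(12)·0.5700^4·0.8217^2 = +0.390310
  k=3: (−1)^1·65.7267/(12)·0.5700^2·0.8217^4 = -0.811047
d^3_{0,2}(1.9286) = +0.390310 -0.811047 = -0.420737

d=-0.4207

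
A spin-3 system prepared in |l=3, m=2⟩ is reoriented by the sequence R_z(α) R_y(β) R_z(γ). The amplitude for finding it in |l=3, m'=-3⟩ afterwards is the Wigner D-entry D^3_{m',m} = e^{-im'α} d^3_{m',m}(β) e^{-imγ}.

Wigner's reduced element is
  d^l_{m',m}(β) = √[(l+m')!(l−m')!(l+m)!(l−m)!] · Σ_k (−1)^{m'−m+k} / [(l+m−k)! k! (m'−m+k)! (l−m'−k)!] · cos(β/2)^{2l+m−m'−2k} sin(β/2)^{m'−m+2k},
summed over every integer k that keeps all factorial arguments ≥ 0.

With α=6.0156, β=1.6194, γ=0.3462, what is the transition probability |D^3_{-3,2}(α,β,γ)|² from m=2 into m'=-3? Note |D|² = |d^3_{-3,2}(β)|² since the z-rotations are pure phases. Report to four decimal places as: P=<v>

P=0.1131

D^3_{-3,2}(6.0156,1.6194,0.3462) = e^{-i·-3·6.0156}·d^3_{-3,2}(1.6194)·e^{-i·2·0.3462}. Compute d first:
With c≡cos(β/2)=0.689716 and s≡sin(β/2)=0.724080, N=[1·720·120·1]^{1/2}=293.938769
k: max(0,(2)−(-3))=5 … min(3+(2),3−(-3))=5
  k=5: (−1)^0·293.9388/(120)·0.6897^1·0.7241^5 = +0.336263
d^3_{-3,2}(1.6194) = +0.336263
|D^3_{-3,2}|² = |d^3_{-3,2}(β)|² = (+0.336263)² = 0.113073 (the z-rotation phases have unit modulus)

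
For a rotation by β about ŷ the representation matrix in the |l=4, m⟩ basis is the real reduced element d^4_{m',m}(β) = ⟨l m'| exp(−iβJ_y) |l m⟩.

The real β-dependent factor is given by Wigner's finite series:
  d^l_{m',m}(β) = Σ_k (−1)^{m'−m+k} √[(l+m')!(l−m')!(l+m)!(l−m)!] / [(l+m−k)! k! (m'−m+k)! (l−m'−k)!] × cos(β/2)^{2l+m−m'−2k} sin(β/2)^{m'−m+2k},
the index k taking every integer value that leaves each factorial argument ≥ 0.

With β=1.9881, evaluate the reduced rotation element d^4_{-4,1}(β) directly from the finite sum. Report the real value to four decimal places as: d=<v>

d=0.5022

d^4_{-4,1}(β=1.9881) via Wigner's sum:
c=cos(1.9881/2)=0.545299, s=sin(1.9881/2)=0.838241; N=√[1·40320·120·6]=5387.986637
The bounds max(0,m−m')=5 and min(l+m,l−m')=5 give 1 term
  k=5: (−1)^0·5387.9866/(720)·0.5453^3·0.8382^5 = +0.502163
d^4_{-4,1}(1.9881) = +0.502163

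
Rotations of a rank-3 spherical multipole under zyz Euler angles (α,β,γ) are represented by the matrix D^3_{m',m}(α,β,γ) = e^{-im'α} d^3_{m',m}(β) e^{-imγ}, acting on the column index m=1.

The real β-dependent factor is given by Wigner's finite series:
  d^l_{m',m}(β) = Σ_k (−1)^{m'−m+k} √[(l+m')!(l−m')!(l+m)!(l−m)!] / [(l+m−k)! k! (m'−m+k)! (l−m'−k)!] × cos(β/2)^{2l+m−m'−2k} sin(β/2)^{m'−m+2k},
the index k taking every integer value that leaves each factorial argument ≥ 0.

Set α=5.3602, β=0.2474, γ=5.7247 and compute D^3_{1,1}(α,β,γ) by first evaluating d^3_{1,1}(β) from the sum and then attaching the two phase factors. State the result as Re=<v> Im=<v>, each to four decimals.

First d^3_{1,1}(β=0.2474), then the phase factors e^{-i(1)α} and e^{-i(1)γ}:
With c≡cos(β/2)=0.992359 and s≡sin(β/2)=0.123385, N=[24·2·24·2]^{1/2}=48.000000
The bounds max(0,m−m')=0 and min(l+m,l−m')=2 give 3 terms
  k=0: (−1)^0·48.0000/(48)·0.9924^6·0.1234^0 = +0.955020
  k=1: (−1)^1·48.0000/(6)·0.9924^4·0.1234^2 = -0.118110
  k=2: (−1)^2·48.0000/(8)·0.9924^2·0.1234^4 = +0.001369
d^3_{1,1}(0.2474) = +0.955020 -0.118110 +0.001369 = +0.838279
Phases: e^{-i·(1)·5.3602}=+0.603442+0.797407i, e^{-i·(1)·5.7247}=+0.848059+0.529902i ⇒ D=+0.074780+0.834937i

Re=0.0748 Im=0.8349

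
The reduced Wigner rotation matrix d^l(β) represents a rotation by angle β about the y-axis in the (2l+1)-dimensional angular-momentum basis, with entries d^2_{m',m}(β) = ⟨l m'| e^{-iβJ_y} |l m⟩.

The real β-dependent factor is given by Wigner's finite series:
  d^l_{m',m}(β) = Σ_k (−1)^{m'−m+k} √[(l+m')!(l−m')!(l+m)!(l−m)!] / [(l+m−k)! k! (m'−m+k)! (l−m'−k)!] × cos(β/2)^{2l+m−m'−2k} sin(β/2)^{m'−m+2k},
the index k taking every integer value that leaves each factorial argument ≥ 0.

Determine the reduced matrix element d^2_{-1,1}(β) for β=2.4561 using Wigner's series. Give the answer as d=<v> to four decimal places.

d^2_{-1,1}(β=2.4561) via Wigner's sum:
Half-angle: c=0.336075, s=0.941835. N=√(1·6·6·1)=6.000000
The bounds max(0,m−m')=2 and min(l+m,l−m')=3 give 2 terms
  k=2: (−1)^0·6.0000/(2)·0.3361^2·0.9418^2 = +0.300568
  k=3: (−1)^1·6.0000/(6)·0.3361^0·0.9418^4 = -0.786864
d^2_{-1,1}(2.4561) = +0.300568 -0.786864 = -0.486296

d=-0.4863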